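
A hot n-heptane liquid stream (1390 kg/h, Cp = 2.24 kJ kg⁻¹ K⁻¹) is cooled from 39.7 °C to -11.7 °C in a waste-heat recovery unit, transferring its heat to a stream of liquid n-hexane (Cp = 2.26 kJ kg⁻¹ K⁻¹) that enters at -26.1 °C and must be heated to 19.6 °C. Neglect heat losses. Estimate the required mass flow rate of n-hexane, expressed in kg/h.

Heat released by hot stream: Q = 1390 × 2.24 × (39.7 − -11.7) = 160040 kJ/h
Energy balance on cold side (adiabatic exchanger): Q = ṁ_c·Cp_c·(T_c,out − T_c,in)
ṁ_c = 160040 / [2.26 × (19.6 − -26.1)] = 1549.5 kg/h

ṁ_c = 1550 kg/h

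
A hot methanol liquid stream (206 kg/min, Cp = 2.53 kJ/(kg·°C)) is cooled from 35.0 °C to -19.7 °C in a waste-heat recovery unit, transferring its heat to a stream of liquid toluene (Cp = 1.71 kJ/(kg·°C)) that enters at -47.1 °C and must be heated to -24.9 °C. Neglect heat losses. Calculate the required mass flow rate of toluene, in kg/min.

Heat released by hot stream: Q = 206 × 2.53 × (35.0 − -19.7) = 28509 kJ/min
Energy balance on cold side (adiabatic exchanger): Q = ṁ_c·Cp_c·(T_c,out − T_c,in)
ṁ_c = 28509 / [1.71 × (-24.9 − -47.1)] = 750.98 kg/min

ṁ_c = 751 kg/min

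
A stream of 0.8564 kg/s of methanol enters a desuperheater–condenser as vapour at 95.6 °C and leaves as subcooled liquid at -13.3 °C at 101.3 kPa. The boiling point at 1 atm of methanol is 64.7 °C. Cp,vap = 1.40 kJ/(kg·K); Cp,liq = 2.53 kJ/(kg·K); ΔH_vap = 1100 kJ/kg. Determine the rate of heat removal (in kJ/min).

vapour 95.6→64.7 °C: -43.26 kJ/kg
condensation at 64.7 °C: -1100 kJ/kg
liquid 64.7→-13.3 °C: -197.34 kJ/kg
Δh = -43.26 + -1100 + -197.34 = -1340.6 kJ/kg
Q = ṁ·Δh = 0.8564 kg/s × -1340.6 kJ/kg = -1148.1 kJ/s
|Q| = 1148.1 kW = 68885 kJ/min

Q_c = 68900 kJ/min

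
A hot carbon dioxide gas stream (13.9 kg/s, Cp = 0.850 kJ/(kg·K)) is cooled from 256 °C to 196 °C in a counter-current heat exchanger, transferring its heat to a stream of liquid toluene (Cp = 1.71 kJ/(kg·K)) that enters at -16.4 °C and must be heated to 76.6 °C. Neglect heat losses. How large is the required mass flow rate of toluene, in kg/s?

Heat released by hot stream: Q = 13.9 × 0.850 × (256 − 196) = 708.9 kJ/s
Energy balance on cold side (adiabatic exchanger): Q = ṁ_c·Cp_c·(T_c,out − T_c,in)
ṁ_c = 708.9 / [1.71 × (76.6 − -16.4)] = 4.4576 kg/s

ṁ_c = 4.46 kg/s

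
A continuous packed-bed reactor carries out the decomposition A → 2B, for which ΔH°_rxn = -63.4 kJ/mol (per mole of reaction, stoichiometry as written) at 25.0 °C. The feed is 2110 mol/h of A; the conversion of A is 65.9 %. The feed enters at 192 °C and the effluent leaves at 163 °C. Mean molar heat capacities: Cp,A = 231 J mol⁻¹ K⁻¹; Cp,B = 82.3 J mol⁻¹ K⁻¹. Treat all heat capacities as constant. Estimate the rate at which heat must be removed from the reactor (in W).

Q_out = 32000 W

Extent of reaction ξ = 0.659 × 2110 = 1390.5 mol/h
Reaction term: ξ·ΔH°_rxn = 1390.5 × -63.4 = -88157 kJ/h
Sensible, feed 192→25 °C: -81397 kJ/h
Outlet flows (mol/h): A 719.51, B 2781
Sensible, products 25→163 °C: 54521 kJ/h
Q = ΔH = -115030 kJ/h = -31.954 kW
Heat removed = 31954 W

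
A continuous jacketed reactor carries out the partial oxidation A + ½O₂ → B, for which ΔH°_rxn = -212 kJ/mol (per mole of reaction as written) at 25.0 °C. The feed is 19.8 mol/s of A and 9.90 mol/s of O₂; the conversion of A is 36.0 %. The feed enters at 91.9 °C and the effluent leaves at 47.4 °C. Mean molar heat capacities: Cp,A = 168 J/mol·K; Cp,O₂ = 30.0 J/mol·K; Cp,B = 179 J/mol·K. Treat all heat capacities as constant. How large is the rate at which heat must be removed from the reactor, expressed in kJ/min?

Extent of reaction ξ = 0.360 × 19.8 = 7.128 mol/s
Reaction term: ξ·ΔH°_rxn = 7.128 × -212 = -1511.1 kJ/s
Sensible, feed 91.9→25 °C: -242.41 kJ/s
Outlet flows (mol/s): A 12.672, O₂ 6.336, B 7.128
Sensible, products 25→47.4 °C: 80.525 kJ/s
Q = ΔH = -1673 kJ/s = -1673 kW
Heat removed = 100380 kJ/min

Q_out = 100000 kJ/min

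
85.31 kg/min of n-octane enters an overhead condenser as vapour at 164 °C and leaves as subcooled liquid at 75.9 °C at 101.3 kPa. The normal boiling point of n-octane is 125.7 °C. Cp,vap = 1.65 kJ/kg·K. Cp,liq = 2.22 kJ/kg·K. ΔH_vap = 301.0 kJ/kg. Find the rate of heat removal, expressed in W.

Q_c = 675000 W

vapour 164→125.7 °C: -63.195 kJ/kg
condensation at 125.7 °C: -301 kJ/kg
liquid 125.7→75.9 °C: -110.56 kJ/kg
Δh = -63.195 + -301 + -110.56 = -474.75 kJ/kg
Q = ṁ·Δh = 85.31 kg/min × -474.75 kJ/kg = -40501 kJ/min
|Q| = 675.02 kW = 675020 W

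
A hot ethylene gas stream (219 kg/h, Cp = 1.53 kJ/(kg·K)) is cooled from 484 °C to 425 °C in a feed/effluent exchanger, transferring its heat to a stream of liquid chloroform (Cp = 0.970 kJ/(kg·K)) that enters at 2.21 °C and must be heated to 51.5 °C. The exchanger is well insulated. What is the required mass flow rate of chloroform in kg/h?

ṁ_c = 413 kg/h

Heat released by hot stream: Q = 219 × 1.53 × (484 − 425) = 19769 kJ/h
Energy balance on cold side (adiabatic exchanger): Q = ṁ_c·Cp_c·(T_c,out − T_c,in)
ṁ_c = 19769 / [0.970 × (51.5 − 2.21)] = 413.48 kg/h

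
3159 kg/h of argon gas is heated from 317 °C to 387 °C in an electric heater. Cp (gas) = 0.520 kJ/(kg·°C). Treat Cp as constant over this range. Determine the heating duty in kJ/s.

Q = ṁ·Cp·ΔT = 3159 × 0.520 × (387 − 317) = 114990 kJ/h
Converting: 114990 / 3600 s = 31.941 kW

Q = 31.9 kJ/s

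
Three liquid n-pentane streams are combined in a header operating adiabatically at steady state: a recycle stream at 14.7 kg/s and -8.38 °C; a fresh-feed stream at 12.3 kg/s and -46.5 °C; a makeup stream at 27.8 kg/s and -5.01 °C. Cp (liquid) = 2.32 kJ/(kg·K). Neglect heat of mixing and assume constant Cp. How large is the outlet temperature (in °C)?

Energy balance with Q = 0: Σ ṁᵢCp,ᵢ(T_out − Tᵢ) = 0
Σ ṁᵢCp,ᵢTᵢ = 14.7×2.32×-8.38 + 12.3×2.32×-46.5 + 27.8×2.32×-5.01 = -1935.8
Σ ṁᵢCp,ᵢ = 14.7×2.32 + 12.3×2.32 + 27.8×2.32 = 127.14
T_out = -1935.8 / 127.14 = -15.227 °C

T_out = -15.2 °C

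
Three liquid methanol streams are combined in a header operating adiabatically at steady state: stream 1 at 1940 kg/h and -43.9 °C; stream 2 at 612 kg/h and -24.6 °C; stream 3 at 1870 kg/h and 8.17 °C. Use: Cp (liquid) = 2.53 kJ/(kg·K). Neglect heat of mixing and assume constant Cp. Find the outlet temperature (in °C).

No heat crosses the boundary, so H_out = H_in.
T_out = Σ ṁᵢCp,ᵢTᵢ / Σ ṁᵢCp,ᵢ
      = -214910 / 11188 = -19.209 °C

T_out = -19.2 °C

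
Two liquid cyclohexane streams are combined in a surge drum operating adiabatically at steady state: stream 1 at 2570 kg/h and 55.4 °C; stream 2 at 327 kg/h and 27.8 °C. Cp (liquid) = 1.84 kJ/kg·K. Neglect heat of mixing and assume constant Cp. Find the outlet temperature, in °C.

No heat crosses the boundary, so H_out = H_in.
Σ ṁᵢCp,ᵢTᵢ = 2570×1.84×55.4 + 327×1.84×27.8 = 278700
Σ ṁᵢCp,ᵢ = 2570×1.84 + 327×1.84 = 5330.5
T_out = 278700 / 5330.5 = 52.285 °C

T_out = 52.3 °C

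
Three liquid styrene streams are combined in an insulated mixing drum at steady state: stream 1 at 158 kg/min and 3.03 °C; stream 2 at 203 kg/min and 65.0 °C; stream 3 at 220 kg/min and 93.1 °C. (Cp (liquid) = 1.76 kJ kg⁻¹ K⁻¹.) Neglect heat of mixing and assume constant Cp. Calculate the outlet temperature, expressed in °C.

T_out = 58.8 °C

Adiabatic, steady state ⇒ Σ ṁᵢCp,ᵢ(T_out − Tᵢ) = 0
T_out = Σ ṁᵢCp,ᵢTᵢ / Σ ṁᵢCp,ᵢ
      = 60114 / 1022.6 = 58.788 °C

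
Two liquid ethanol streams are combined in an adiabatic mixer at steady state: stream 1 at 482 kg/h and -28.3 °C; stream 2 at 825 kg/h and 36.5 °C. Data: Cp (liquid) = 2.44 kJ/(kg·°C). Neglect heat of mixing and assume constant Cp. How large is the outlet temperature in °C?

No heat crosses the boundary, so H_out = H_in.
T_out = Σ ṁᵢCp,ᵢTᵢ / Σ ṁᵢCp,ᵢ
      = 40191 / 3189.1 = 12.603 °C

T_out = 12.6 °C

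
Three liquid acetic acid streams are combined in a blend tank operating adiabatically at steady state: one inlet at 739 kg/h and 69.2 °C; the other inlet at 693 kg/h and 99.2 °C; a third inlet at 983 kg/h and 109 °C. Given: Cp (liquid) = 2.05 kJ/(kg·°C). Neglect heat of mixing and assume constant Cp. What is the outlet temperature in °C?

T_out = 94.0 °C

No heat crosses the boundary, so H_out = H_in.
Σ ṁᵢCp,ᵢTᵢ = 739×2.05×69.2 + 693×2.05×99.2 + 983×2.05×109 = 465410
Σ ṁᵢCp,ᵢ = 739×2.05 + 693×2.05 + 983×2.05 = 4950.8
T_out = 465410 / 4950.8 = 94.009 °C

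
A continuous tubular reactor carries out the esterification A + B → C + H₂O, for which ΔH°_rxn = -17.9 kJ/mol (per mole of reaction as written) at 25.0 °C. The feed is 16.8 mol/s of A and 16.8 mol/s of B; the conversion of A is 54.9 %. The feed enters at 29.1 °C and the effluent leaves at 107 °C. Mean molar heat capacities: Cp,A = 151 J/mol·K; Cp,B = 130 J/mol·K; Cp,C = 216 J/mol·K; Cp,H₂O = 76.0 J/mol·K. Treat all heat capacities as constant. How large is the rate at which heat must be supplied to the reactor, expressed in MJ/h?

Q_in = 760 MJ/h

Extent of reaction ξ = 0.549 × 16.8 = 9.2232 mol/s
Reaction term: ξ·ΔH°_rxn = 9.2232 × -17.9 = -165.1 kJ/s
Sensible, feed 29.1→25 °C: -19.355 kJ/s
Outlet flows (mol/s): A 7.5768, B 7.5768, C 9.2232, H₂O 9.2232
Sensible, products 25→107 °C: 395.42 kJ/s
Q = ΔH = 210.97 kJ/s = 210.97 kW
Heat supplied = 759.51 MJ/h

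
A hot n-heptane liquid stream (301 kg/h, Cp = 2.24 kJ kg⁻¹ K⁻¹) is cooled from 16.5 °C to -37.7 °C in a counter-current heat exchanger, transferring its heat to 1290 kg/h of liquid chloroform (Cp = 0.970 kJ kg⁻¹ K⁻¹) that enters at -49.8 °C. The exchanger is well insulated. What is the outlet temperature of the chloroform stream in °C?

T_c,out = -20.6 °C

Heat released by hot stream: Q = 301 × 2.24 × (16.5 − -37.7) = 36544 kJ/h
Energy balance on cold side (adiabatic exchanger): Q = ṁ_c·Cp_c·(T_c,out − T_c,in)
T_c,out = -49.8 + 36544/(1290 × 0.970) = -20.595 °C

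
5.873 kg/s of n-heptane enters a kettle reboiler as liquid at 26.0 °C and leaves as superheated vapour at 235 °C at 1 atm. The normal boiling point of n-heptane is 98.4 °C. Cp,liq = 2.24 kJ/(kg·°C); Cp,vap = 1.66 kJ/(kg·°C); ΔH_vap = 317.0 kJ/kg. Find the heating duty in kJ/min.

liquid 26.0→98.4 °C: 162.18 kJ/kg
vaporisation at 98.4 °C: 317 kJ/kg
vapour 98.4→235 °C: 226.76 kJ/kg
Δh = 162.18 + 317 + 226.76 = 705.93 kJ/kg
Q = ṁ·Δh = 5.873 kg/s × 705.93 kJ/kg = 4145.9 kJ/s
|Q| = 4145.9 kW = 248760 kJ/min

Q = 249000 kJ/min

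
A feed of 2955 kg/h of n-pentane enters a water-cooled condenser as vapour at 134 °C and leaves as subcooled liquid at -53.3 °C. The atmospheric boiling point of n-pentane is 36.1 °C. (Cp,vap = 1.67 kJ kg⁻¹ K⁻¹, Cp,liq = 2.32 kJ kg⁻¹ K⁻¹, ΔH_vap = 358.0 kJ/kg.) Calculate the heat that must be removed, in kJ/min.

Q_c = 35900 kJ/min

vapour 134→36.1 °C: -163.49 kJ/kg
condensation at 36.1 °C: -358 kJ/kg
liquid 36.1→-53.3 °C: -207.41 kJ/kg
Δh = -163.49 + -358 + -207.41 = -728.9 kJ/kg
Q = ṁ·Δh = 2955 kg/h × -728.9 kJ/kg = -2.1539e+06 kJ/h
|Q| = 598.31 kW = 35898 kJ/min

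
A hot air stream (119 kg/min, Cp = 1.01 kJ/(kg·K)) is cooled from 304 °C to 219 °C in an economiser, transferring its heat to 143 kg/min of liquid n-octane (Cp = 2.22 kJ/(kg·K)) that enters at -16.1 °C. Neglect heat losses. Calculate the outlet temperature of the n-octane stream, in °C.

Heat released by hot stream: Q = 119 × 1.01 × (304 − 219) = 10216 kJ/min
Energy balance on cold side (adiabatic exchanger): Q = ṁ_c·Cp_c·(T_c,out − T_c,in)
T_c,out = -16.1 + 10216/(143 × 2.22) = 16.081 °C

T_c,out = 16.1 °C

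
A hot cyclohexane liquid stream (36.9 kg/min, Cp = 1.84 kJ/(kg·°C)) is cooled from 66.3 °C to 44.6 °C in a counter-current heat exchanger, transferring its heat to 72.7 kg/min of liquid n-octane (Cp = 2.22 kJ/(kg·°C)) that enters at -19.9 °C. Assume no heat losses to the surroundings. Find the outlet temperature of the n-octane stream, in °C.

Heat released by hot stream: Q = 36.9 × 1.84 × (66.3 − 44.6) = 1473.3 kJ/min
Energy balance on cold side (adiabatic exchanger): Q = ṁ_c·Cp_c·(T_c,out − T_c,in)
T_c,out = -19.9 + 1473.3/(72.7 × 2.22) = -10.771 °C

T_c,out = -10.8 °C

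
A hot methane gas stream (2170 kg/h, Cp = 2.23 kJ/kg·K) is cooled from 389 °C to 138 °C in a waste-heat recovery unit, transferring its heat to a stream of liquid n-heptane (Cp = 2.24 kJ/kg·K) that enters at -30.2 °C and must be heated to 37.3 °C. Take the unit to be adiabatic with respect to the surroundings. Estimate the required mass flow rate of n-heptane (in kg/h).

ṁ_c = 8030 kg/h

Heat released by hot stream: Q = 2170 × 2.23 × (389 − 138) = 1.2146e+06 kJ/h
Energy balance on cold side (adiabatic exchanger): Q = ṁ_c·Cp_c·(T_c,out − T_c,in)
ṁ_c = 1.2146e+06 / [2.24 × (37.3 − -30.2)] = 8033.2 kg/h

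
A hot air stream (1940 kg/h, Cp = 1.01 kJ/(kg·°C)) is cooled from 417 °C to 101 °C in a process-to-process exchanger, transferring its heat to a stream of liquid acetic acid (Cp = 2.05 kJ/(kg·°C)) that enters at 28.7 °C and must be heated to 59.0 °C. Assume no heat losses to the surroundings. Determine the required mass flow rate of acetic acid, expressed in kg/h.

ṁ_c = 9970 kg/h

Heat released by hot stream: Q = 1940 × 1.01 × (417 − 101) = 619170 kJ/h
Energy balance on cold side (adiabatic exchanger): Q = ṁ_c·Cp_c·(T_c,out − T_c,in)
ṁ_c = 619170 / [2.05 × (59.0 − 28.7)] = 9968.1 kg/h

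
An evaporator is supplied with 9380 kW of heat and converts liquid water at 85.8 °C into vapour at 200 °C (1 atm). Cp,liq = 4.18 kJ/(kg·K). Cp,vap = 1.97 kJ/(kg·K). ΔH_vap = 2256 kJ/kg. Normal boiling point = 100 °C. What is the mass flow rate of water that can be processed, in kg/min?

ṁ = 224 kg/min

Δh = 4.18×(100−85.8) + 2256 + 1.97×(200−100) = 2512.4 kJ/kg
Q = 9380 kW = 9380 kJ/s = 562800 kJ/min
ṁ = Q/Δh = 562800 / 2512.4 = 224.01 kg/min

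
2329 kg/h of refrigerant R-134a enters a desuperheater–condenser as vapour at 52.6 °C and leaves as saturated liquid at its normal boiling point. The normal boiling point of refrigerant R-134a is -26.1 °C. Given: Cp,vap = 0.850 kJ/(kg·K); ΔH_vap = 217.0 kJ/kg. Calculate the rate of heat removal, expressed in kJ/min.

Q_c = 11000 kJ/min

vapour 52.6→-26.1 °C: -66.895 kJ/kg
condensation at -26.1 °C: -217 kJ/kg
Δh = -66.895 + -217 = -283.89 kJ/kg
Q = ṁ·Δh = 2329 kg/h × -283.89 kJ/kg = -661190 kJ/h
|Q| = 183.66 kW = 11020 kJ/min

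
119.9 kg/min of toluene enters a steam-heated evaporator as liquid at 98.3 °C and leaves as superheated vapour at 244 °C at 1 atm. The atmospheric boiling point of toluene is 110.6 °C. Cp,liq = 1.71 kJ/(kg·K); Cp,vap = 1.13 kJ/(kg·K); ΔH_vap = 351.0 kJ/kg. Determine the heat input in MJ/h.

Q = 3760 MJ/h

liquid 98.3→110.6 °C: 21.033 kJ/kg
vaporisation at 110.6 °C: 351 kJ/kg
vapour 110.6→244 °C: 150.74 kJ/kg
Δh = 21.033 + 351 + 150.74 = 522.77 kJ/kg
Q = ṁ·Δh = 119.9 kg/min × 522.77 kJ/kg = 62681 kJ/min
|Q| = 1044.7 kW = 3760.8 MJ/h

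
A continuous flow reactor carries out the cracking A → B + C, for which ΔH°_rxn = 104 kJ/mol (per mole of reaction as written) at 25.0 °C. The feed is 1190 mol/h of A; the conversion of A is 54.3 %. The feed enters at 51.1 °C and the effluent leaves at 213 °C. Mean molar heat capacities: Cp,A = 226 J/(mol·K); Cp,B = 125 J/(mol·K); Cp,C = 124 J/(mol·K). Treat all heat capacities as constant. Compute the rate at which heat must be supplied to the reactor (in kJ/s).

Q_in = 31.5 kJ/s

Extent of reaction ξ = 0.543 × 1190 = 646.17 mol/h
Reaction term: ξ·ΔH°_rxn = 646.17 × 104 = 67202 kJ/h
Sensible, feed 51.1→25 °C: -7019.3 kJ/h
Outlet flows (mol/h): A 543.83, B 646.17, C 646.17
Sensible, products 25→213 °C: 53355 kJ/h
Q = ΔH = 113540 kJ/h = 31.538 kW
Heat supplied = 31.538 kJ/s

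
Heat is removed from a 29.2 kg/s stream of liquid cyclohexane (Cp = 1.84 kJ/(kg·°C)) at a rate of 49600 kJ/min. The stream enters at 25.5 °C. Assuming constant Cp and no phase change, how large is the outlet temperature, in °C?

Q = 49600 kJ/min = 826.67 kJ/s
ΔT = Q/(ṁ·Cp) = 826.67/(29.2×1.84) = 15.386 K
T_out = 25.5 − 15.386 = 10.114 °C

T_out = 10.1 °C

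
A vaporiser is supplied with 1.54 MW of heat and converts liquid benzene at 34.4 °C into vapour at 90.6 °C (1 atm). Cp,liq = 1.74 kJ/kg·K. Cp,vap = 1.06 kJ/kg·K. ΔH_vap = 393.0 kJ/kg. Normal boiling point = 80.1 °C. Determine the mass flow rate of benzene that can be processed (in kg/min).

ṁ = 191 kg/min

Δh = 1.74×(80.1−34.4) + 393.0 + 1.06×(90.6−80.1) = 483.65 kJ/kg
Q = 1.54 MW = 1540 kJ/s = 92400 kJ/min
ṁ = Q/Δh = 92400 / 483.65 = 191.05 kg/min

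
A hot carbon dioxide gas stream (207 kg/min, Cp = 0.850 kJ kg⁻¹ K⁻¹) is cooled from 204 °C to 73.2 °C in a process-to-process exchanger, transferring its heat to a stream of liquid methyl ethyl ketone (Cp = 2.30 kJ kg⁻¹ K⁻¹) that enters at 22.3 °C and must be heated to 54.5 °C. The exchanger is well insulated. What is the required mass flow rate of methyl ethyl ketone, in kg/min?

ṁ_c = 311 kg/min

Heat released by hot stream: Q = 207 × 0.850 × (204 − 73.2) = 23014 kJ/min
Energy balance on cold side (adiabatic exchanger): Q = ṁ_c·Cp_c·(T_c,out − T_c,in)
ṁ_c = 23014 / [2.30 × (54.5 − 22.3)] = 310.75 kg/min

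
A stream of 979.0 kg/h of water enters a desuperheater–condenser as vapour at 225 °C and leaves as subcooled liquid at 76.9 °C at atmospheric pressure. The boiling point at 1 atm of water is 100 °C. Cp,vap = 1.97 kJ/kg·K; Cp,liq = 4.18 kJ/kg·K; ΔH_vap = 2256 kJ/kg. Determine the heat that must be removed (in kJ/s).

Q_c = 707 kJ/s

vapour 225→100 °C: -246.25 kJ/kg
condensation at 100 °C: -2256 kJ/kg
liquid 100→76.9 °C: -96.558 kJ/kg
Δh = -246.25 + -2256 + -96.558 = -2598.8 kJ/kg
Q = ṁ·Δh = 979.0 kg/h × -2598.8 kJ/kg = -2.5442e+06 kJ/h
|Q| = 706.73 kW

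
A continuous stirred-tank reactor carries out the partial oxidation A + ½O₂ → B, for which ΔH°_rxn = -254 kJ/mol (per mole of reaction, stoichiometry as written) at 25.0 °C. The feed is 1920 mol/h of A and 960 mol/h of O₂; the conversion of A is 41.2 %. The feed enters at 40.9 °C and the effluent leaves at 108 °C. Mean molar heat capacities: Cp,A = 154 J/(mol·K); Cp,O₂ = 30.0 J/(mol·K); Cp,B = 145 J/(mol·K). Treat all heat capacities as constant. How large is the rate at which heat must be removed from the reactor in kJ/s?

Extent of reaction ξ = 0.412 × 1920 = 791.04 mol/h
Reaction term: ξ·ΔH°_rxn = 791.04 × -254 = -200920 kJ/h
Sensible, feed 40.9→25 °C: -5159.2 kJ/h
Outlet flows (mol/h): A 1129, O₂ 564.48, B 791.04
Sensible, products 25→108 °C: 25356 kJ/h
Q = ΔH = -180730 kJ/h = -50.202 kW
Heat removed = 50.202 kJ/s

Q_out = 50.2 kJ/s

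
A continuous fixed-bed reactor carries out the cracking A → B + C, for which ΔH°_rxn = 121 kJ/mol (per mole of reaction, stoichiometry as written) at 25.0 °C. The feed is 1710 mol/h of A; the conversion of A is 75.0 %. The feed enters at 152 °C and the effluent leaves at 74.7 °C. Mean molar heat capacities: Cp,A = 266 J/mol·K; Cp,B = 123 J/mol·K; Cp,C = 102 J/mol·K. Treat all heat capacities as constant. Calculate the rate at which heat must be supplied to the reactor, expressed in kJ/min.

Q_in = 1960 kJ/min

Extent of reaction ξ = 0.750 × 1710 = 1282.5 mol/h
Reaction term: ξ·ΔH°_rxn = 1282.5 × 121 = 155180 kJ/h
Sensible, feed 152→25 °C: -57767 kJ/h
Outlet flows (mol/h): A 427.5, B 1282.5, C 1282.5
Sensible, products 25→74.7 °C: 19993 kJ/h
Q = ΔH = 117410 kJ/h = 32.613 kW
Heat supplied = 1956.8 kJ/min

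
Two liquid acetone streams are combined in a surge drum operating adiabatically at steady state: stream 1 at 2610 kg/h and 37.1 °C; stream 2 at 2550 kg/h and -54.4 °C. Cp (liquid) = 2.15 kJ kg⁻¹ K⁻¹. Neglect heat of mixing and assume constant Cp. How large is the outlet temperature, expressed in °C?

T_out = -8.12 °C

Adiabatic, steady state ⇒ Σ ṁᵢCp,ᵢ(T_out − Tᵢ) = 0
T_out = Σ ṁᵢCp,ᵢTᵢ / Σ ṁᵢCp,ᵢ
      = -90061 / 11094 = -8.118 °C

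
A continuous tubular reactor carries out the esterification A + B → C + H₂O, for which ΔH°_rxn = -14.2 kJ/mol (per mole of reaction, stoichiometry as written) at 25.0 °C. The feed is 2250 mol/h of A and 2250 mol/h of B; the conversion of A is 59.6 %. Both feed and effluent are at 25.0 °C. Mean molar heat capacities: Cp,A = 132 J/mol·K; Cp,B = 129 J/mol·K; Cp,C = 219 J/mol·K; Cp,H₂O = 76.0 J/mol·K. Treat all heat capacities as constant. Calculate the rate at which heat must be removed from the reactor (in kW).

Q_out = 5.29 kW

Extent of reaction ξ = 0.596 × 2250 = 1341 mol/h
Reaction term: ξ·ΔH°_rxn = 1341 × -14.2 = -19042 kJ/h
Q = ΔH = -19042 kJ/h = -5.2895 kW
Heat removed = 5.2895 kW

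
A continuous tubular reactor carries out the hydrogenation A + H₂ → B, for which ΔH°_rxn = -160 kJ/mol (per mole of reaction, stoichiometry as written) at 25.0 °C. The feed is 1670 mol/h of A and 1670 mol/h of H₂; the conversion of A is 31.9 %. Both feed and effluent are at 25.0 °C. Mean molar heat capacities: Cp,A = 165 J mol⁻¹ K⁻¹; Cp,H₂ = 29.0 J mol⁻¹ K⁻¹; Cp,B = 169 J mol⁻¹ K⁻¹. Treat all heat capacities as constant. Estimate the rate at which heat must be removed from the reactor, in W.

Q_out = 23700 W

Extent of reaction ξ = 0.319 × 1670 = 532.73 mol/h
Reaction term: ξ·ΔH°_rxn = 532.73 × -160 = -85237 kJ/h
Q = ΔH = -85237 kJ/h = -23.677 kW
Heat removed = 23677 W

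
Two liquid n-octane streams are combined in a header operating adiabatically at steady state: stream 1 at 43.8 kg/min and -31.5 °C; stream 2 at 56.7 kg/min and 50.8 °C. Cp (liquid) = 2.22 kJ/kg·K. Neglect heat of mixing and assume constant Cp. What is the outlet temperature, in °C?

Energy balance with Q = 0: Σ ṁᵢCp,ᵢ(T_out − Tᵢ) = 0
Σ ṁᵢCp,ᵢTᵢ = 43.8×2.22×-31.5 + 56.7×2.22×50.8 = 3331.5
Σ ṁᵢCp,ᵢ = 43.8×2.22 + 56.7×2.22 = 223.11
T_out = 3331.5 / 223.11 = 14.932 °C

T_out = 14.9 °C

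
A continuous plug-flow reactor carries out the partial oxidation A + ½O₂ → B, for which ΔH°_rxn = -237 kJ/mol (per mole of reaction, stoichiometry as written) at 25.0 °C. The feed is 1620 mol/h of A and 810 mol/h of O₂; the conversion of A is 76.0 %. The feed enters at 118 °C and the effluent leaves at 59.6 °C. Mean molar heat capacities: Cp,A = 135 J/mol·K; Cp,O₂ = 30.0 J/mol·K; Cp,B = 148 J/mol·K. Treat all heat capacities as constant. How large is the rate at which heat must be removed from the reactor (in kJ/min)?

Extent of reaction ξ = 0.760 × 1620 = 1231.2 mol/h
Reaction term: ξ·ΔH°_rxn = 1231.2 × -237 = -291790 kJ/h
Sensible, feed 118→25 °C: -22599 kJ/h
Outlet flows (mol/h): A 388.8, O₂ 194.4, B 1231.2
Sensible, products 25→59.6 °C: 8322.6 kJ/h
Q = ΔH = -306070 kJ/h = -85.02 kW
Heat removed = 5101.2 kJ/min

Q_out = 5100 kJ/min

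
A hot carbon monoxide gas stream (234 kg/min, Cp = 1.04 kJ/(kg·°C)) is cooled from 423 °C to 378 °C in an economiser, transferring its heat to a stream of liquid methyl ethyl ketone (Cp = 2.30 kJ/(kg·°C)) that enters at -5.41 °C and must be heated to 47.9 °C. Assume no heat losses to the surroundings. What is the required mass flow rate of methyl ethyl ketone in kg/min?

ṁ_c = 89.3 kg/min

Heat released by hot stream: Q = 234 × 1.04 × (423 − 378) = 10951 kJ/min
Energy balance on cold side (adiabatic exchanger): Q = ṁ_c·Cp_c·(T_c,out − T_c,in)
ṁ_c = 10951 / [2.30 × (47.9 − -5.41)] = 89.315 kg/min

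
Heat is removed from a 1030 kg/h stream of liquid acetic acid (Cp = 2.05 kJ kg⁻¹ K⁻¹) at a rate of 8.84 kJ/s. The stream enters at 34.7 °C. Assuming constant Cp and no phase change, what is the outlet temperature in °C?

T_out = 19.6 °C

Q = 8.84 kJ/s = 31824 kJ/h
ΔT = Q/(ṁ·Cp) = 31824/(1030×2.05) = 15.072 K
T_out = 34.7 − 15.072 = 19.628 °C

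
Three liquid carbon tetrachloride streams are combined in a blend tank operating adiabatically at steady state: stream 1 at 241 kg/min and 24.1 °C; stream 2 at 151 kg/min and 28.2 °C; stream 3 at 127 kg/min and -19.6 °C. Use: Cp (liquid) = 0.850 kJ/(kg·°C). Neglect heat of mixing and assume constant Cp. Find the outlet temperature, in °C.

Energy balance with Q = 0: Σ ṁᵢCp,ᵢ(T_out − Tᵢ) = 0
Σ ṁᵢCp,ᵢTᵢ = 241×0.850×24.1 + 151×0.850×28.2 + 127×0.850×-19.6 = 6440.5
Σ ṁᵢCp,ᵢ = 241×0.850 + 151×0.850 + 127×0.850 = 441.15
T_out = 6440.5 / 441.15 = 14.599 °C

T_out = 14.6 °C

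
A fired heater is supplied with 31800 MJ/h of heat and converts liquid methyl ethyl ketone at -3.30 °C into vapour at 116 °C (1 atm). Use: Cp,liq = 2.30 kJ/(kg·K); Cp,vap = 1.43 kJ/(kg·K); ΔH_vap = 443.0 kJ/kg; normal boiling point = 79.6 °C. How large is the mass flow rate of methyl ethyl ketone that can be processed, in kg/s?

ṁ = 12.9 kg/s

Δh = 2.30×(79.6−-3.30) + 443.0 + 1.43×(116−79.6) = 685.72 kJ/kg
Q = 31800 MJ/h = 8833.3 kJ/s = 8833.3 kJ/s
ṁ = Q/Δh = 8833.3 / 685.72 = 12.882 kg/s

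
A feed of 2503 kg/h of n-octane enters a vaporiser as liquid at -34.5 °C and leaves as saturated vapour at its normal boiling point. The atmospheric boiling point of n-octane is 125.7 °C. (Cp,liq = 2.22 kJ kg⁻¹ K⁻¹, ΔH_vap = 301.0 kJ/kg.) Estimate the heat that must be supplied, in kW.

liquid -34.5→125.7 °C: 355.64 kJ/kg
vaporisation at 125.7 °C: 301 kJ/kg
Δh = 355.64 + 301 = 656.64 kJ/kg
Q = ṁ·Δh = 2503 kg/h × 656.64 kJ/kg = 1.6436e+06 kJ/h
|Q| = 456.55 kW

Q = 457 kW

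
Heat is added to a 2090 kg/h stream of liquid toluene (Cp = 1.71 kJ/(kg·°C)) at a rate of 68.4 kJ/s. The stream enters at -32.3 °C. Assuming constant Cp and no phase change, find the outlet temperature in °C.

T_out = 36.6 °C

Q = 68.4 kJ/s = 246240 kJ/h
ΔT = Q/(ṁ·Cp) = 246240/(2090×1.71) = 68.9 K
T_out = -32.3 + 68.9 = 36.6 °C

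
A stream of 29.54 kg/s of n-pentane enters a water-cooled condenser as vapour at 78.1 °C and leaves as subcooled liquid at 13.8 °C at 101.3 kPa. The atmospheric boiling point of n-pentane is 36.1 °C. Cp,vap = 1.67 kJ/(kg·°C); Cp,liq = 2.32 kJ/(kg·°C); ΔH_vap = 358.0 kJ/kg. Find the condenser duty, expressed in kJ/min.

Q_c = 851000 kJ/min

vapour 78.1→36.1 °C: -70.14 kJ/kg
condensation at 36.1 °C: -358 kJ/kg
liquid 36.1→13.8 °C: -51.736 kJ/kg
Δh = -70.14 + -358 + -51.736 = -479.88 kJ/kg
Q = ṁ·Δh = 29.54 kg/s × -479.88 kJ/kg = -14176 kJ/s
|Q| = 14176 kW = 850530 kJ/min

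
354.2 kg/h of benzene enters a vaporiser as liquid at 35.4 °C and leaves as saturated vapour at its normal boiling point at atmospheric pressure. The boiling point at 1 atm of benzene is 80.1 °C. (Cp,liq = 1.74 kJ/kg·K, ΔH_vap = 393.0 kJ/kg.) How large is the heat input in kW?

Q = 46.3 kW

liquid 35.4→80.1 °C: 77.778 kJ/kg
vaporisation at 80.1 °C: 393 kJ/kg
Δh = 77.778 + 393 = 470.78 kJ/kg
Q = ṁ·Δh = 354.2 kg/h × 470.78 kJ/kg = 166750 kJ/h
|Q| = 46.319 kW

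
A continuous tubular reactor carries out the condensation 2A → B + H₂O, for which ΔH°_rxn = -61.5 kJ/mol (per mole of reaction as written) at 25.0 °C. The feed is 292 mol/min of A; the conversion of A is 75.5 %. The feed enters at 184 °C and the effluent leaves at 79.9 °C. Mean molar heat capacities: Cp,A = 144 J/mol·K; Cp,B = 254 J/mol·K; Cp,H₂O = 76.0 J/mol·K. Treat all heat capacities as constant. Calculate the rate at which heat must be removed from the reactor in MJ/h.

Q_out = 654 MJ/h

Extent of reaction ξ = 0.755 × 292 / 2 = 110.23 mol/min
Reaction term: ξ·ΔH°_rxn = 110.23 × -61.5 = -6779.1 kJ/min
Sensible, feed 184→25 °C: -6685.6 kJ/min
Outlet flows (mol/min): A 71.54, B 110.23, H₂O 110.23
Sensible, products 25→79.9 °C: 2562.6 kJ/min
Q = ΔH = -10902 kJ/min = -181.7 kW
Heat removed = 654.13 MJ/h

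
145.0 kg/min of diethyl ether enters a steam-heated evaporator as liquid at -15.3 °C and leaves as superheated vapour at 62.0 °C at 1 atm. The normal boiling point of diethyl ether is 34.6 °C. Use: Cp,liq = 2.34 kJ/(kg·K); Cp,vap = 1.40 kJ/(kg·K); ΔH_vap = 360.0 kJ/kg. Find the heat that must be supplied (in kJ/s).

Q = 1240 kJ/s

liquid -15.3→34.6 °C: 116.77 kJ/kg
vaporisation at 34.6 °C: 360 kJ/kg
vapour 34.6→62.0 °C: 38.36 kJ/kg
Δh = 116.77 + 360 + 38.36 = 515.13 kJ/kg
Q = ṁ·Δh = 145.0 kg/min × 515.13 kJ/kg = 74693 kJ/min
|Q| = 1244.9 kW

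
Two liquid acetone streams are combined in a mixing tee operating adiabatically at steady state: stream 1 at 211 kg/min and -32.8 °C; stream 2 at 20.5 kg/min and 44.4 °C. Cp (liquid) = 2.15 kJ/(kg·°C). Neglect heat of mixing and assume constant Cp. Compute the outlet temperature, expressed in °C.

T_out = -26.0 °C

Adiabatic, steady state ⇒ Σ ṁᵢCp,ᵢ(T_out − Tᵢ) = 0
Σ ṁᵢCp,ᵢTᵢ = 211×2.15×-32.8 + 20.5×2.15×44.4 = -12923
Σ ṁᵢCp,ᵢ = 211×2.15 + 20.5×2.15 = 497.72
T_out = -12923 / 497.72 = -25.964 °C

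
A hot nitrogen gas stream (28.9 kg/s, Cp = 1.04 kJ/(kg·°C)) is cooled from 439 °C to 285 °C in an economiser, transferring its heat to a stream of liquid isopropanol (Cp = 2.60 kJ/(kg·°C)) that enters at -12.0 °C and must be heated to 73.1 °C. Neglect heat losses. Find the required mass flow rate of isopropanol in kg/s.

ṁ_c = 20.9 kg/s

Heat released by hot stream: Q = 28.9 × 1.04 × (439 − 285) = 4628.6 kJ/s
Energy balance on cold side (adiabatic exchanger): Q = ṁ_c·Cp_c·(T_c,out − T_c,in)
ṁ_c = 4628.6 / [2.60 × (73.1 − -12.0)] = 20.919 kg/s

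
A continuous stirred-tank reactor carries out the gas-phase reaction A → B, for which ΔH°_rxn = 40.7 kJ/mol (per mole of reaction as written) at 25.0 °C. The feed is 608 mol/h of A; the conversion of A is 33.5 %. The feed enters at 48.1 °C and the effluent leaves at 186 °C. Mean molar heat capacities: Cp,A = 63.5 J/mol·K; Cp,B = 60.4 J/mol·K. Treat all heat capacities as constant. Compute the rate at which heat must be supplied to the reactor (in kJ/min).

Q_in = 225 kJ/min

Extent of reaction ξ = 0.335 × 608 = 203.68 mol/h
Reaction term: ξ·ΔH°_rxn = 203.68 × 40.7 = 8289.8 kJ/h
Sensible, feed 48.1→25 °C: -891.84 kJ/h
Outlet flows (mol/h): A 404.32, B 203.68
Sensible, products 25→186 °C: 6114.2 kJ/h
Q = ΔH = 13512 kJ/h = 3.7534 kW
Heat supplied = 225.2 kJ/min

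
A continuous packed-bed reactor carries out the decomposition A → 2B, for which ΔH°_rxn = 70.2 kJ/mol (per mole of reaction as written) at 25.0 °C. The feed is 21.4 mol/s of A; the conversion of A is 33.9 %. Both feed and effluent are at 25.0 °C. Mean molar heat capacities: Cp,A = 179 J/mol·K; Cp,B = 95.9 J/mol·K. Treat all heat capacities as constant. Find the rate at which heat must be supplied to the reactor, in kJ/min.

Q_in = 30600 kJ/min

Extent of reaction ξ = 0.339 × 21.4 = 7.2546 mol/s
Reaction term: ξ·ΔH°_rxn = 7.2546 × 70.2 = 509.27 kJ/s
Q = ΔH = 509.27 kJ/s = 509.27 kW
Heat supplied = 30556 kJ/min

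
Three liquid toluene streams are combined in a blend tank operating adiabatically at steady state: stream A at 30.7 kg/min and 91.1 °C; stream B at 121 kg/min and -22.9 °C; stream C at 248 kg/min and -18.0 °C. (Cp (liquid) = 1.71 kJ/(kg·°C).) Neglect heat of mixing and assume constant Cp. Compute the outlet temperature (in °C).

T_out = -11.1 °C

Energy balance with Q = 0: Σ ṁᵢCp,ᵢ(T_out − Tᵢ) = 0
T_out = Σ ṁᵢCp,ᵢTᵢ / Σ ṁᵢCp,ᵢ
      = -7589.2 / 683.49 = -11.104 °C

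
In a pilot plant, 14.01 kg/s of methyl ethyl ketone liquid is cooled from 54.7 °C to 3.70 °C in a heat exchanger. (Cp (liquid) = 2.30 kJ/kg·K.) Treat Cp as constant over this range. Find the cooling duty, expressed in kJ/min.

Q = ṁ·Cp·ΔT = 14.01 × 2.30 × (3.70 − 54.7) = -1643.4 kJ/s
Cooling duty = 98602 kJ/min

Q_c = 98600 kJ/min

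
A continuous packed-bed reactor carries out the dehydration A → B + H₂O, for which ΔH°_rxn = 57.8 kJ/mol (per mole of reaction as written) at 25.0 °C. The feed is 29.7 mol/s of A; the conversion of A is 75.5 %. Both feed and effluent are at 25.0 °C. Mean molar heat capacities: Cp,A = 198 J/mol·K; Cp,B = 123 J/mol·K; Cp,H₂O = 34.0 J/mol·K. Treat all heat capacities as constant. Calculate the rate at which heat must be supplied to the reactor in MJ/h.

Extent of reaction ξ = 0.755 × 29.7 = 22.424 mol/s
Reaction term: ξ·ΔH°_rxn = 22.424 × 57.8 = 1296.1 kJ/s
Q = ΔH = 1296.1 kJ/s = 1296.1 kW
Heat supplied = 4665.9 MJ/h

Q_in = 4670 MJ/h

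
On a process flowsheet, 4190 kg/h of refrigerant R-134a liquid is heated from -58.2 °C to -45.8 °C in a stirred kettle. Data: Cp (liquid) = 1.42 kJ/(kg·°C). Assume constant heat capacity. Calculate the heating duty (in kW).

Q = ṁ·Cp·ΔT = 4190 × 1.42 × (-45.8 − -58.2) = 73778 kJ/h
Converting: 73778 / 3600 s = 20.494 kW

Q = 20.5 kW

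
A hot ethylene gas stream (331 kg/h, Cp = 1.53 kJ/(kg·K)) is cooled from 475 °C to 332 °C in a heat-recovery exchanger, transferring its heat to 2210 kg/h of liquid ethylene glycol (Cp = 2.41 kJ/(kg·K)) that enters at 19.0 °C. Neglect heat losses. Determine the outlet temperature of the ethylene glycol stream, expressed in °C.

Heat released by hot stream: Q = 331 × 1.53 × (475 − 332) = 72419 kJ/h
Energy balance on cold side (adiabatic exchanger): Q = ṁ_c·Cp_c·(T_c,out − T_c,in)
T_c,out = 19.0 + 72419/(2210 × 2.41) = 32.597 °C

T_c,out = 32.6 °C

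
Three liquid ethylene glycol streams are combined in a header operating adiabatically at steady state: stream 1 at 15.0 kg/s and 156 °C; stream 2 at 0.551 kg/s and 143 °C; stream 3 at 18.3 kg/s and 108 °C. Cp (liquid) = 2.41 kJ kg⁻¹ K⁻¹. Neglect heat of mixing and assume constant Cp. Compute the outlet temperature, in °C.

T_out = 130 °C

No heat crosses the boundary, so H_out = H_in.
T_out = Σ ṁᵢCp,ᵢTᵢ / Σ ṁᵢCp,ᵢ
      = 10592 / 81.581 = 129.84 °C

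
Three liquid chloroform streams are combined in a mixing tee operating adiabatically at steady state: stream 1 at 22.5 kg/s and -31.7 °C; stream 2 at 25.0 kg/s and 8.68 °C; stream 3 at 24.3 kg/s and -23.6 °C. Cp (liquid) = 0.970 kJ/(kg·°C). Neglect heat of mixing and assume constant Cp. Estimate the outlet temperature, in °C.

No heat crosses the boundary, so H_out = H_in.
T_out = Σ ṁᵢCp,ᵢTᵢ / Σ ṁᵢCp,ᵢ
      = -1037.6 / 69.646 = -14.899 °C

T_out = -14.9 °C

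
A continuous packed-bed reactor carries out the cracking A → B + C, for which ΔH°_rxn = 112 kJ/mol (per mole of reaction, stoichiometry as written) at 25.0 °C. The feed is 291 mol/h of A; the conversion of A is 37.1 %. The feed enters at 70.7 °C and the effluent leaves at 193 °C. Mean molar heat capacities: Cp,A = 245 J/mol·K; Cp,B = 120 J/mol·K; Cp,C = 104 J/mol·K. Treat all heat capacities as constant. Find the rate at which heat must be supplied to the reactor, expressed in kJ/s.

Q_in = 5.68 kJ/s

Extent of reaction ξ = 0.371 × 291 = 107.96 mol/h
Reaction term: ξ·ΔH°_rxn = 107.96 × 112 = 12092 kJ/h
Sensible, feed 70.7→25 °C: -3258.2 kJ/h
Outlet flows (mol/h): A 183.04, B 107.96, C 107.96
Sensible, products 25→193 °C: 11597 kJ/h
Q = ΔH = 20430 kJ/h = 5.675 kW
Heat supplied = 5.675 kJ/s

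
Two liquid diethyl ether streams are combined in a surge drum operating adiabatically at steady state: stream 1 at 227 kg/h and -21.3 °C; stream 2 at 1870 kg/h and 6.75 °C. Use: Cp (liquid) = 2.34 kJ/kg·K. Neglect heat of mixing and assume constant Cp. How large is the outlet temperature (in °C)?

No heat crosses the boundary, so H_out = H_in.
T_out = Σ ṁᵢCp,ᵢTᵢ / Σ ṁᵢCp,ᵢ
      = 18223 / 4907 = 3.7136 °C

T_out = 3.71 °C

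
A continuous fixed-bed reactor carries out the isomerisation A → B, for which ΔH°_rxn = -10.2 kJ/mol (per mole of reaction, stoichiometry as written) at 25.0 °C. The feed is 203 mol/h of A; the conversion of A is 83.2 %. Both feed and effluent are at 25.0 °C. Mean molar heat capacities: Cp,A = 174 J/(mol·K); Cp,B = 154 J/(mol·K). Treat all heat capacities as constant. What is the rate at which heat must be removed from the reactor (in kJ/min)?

Q_out = 28.7 kJ/min

Extent of reaction ξ = 0.832 × 203 = 168.9 mol/h
Reaction term: ξ·ΔH°_rxn = 168.9 × -10.2 = -1722.7 kJ/h
Q = ΔH = -1722.7 kJ/h = -0.47854 kW
Heat removed = 28.712 kJ/min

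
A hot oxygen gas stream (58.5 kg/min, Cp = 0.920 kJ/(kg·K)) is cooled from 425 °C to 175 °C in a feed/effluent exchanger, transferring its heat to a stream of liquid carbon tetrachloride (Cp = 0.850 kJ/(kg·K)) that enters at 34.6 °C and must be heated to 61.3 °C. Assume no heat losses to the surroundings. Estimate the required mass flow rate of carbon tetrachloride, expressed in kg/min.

ṁ_c = 593 kg/min

Heat released by hot stream: Q = 58.5 × 0.920 × (425 − 175) = 13455 kJ/min
Energy balance on cold side (adiabatic exchanger): Q = ṁ_c·Cp_c·(T_c,out − T_c,in)
ṁ_c = 13455 / [0.850 × (61.3 − 34.6)] = 592.86 kg/min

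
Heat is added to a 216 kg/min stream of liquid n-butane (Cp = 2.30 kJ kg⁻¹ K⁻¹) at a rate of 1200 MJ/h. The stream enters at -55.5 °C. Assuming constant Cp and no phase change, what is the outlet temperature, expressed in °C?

Q = 1200 MJ/h = 20000 kJ/min
ΔT = Q/(ṁ·Cp) = 20000/(216×2.30) = 40.258 K
T_out = -55.5 + 40.258 = -15.242 °C

T_out = -15.2 °C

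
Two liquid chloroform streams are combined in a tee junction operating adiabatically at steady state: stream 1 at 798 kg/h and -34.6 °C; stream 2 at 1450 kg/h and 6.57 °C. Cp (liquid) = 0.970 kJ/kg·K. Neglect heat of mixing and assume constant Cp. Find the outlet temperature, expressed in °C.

No heat crosses the boundary, so H_out = H_in.
T_out = Σ ṁᵢCp,ᵢTᵢ / Σ ṁᵢCp,ᵢ
      = -17542 / 2180.6 = -8.0446 °C

T_out = -8.04 °C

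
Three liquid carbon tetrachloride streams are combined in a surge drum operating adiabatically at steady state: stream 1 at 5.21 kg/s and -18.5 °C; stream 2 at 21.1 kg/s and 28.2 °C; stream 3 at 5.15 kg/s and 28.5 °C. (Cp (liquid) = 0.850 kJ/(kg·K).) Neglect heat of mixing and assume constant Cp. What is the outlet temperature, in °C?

Energy balance with Q = 0: Σ ṁᵢCp,ᵢ(T_out − Tᵢ) = 0
T_out = Σ ṁᵢCp,ᵢTᵢ / Σ ṁᵢCp,ᵢ
      = 548.6 / 26.741 = 20.515 °C

T_out = 20.5 °C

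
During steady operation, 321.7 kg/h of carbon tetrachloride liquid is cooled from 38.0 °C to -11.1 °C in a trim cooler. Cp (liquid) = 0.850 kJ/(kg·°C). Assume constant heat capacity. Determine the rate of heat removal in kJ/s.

Q = ṁ·Cp·ΔT = 321.7 × 0.850 × (-11.1 − 38.0) = -13426 kJ/h
Converting: 13426 / 3600 s = 3.7295 kW

Q_c = 3.73 kJ/s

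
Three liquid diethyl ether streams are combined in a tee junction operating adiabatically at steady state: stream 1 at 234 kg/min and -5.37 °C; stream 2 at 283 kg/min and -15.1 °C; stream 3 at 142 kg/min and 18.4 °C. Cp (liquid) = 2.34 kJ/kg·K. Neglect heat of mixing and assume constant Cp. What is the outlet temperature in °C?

T_out = -4.43 °C

Adiabatic, steady state ⇒ Σ ṁᵢCp,ᵢ(T_out − Tᵢ) = 0
T_out = Σ ṁᵢCp,ᵢTᵢ / Σ ṁᵢCp,ᵢ
      = -6826 / 1542.1 = -4.4265 °C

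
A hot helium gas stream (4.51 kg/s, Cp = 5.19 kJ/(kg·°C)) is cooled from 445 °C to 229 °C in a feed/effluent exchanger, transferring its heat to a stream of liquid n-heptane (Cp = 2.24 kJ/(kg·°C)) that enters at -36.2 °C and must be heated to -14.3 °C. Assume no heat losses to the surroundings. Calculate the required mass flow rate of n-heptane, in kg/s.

ṁ_c = 103 kg/s

Heat released by hot stream: Q = 4.51 × 5.19 × (445 − 229) = 5055.9 kJ/s
Energy balance on cold side (adiabatic exchanger): Q = ṁ_c·Cp_c·(T_c,out − T_c,in)
ṁ_c = 5055.9 / [2.24 × (-14.3 − -36.2)] = 103.06 kg/s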